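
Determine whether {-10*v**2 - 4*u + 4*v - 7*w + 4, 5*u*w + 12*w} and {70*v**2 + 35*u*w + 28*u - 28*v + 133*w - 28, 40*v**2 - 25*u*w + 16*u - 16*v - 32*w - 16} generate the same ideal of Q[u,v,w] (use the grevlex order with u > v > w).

Equality of ideals is decidable: compute both reduced Gröbner bases (unique for the ordering) and check whether they agree.
Buchberger on the first generating set:
f_1 = -10*v**2 - 4*u + 4*v - 7*w + 4, LT = v**2.
f_2 = 5*u*w + 12*w, LT = u*w.

S(f_1,f_2): leading monomials are coprime, so the S-polynomial reduces to 0 (Buchberger's first criterion).
Every S-polynomial of the final basis reduces to 0, so we have a Gröbner basis.
Inter-reduce: drop elements whose leading term is divisible by another's, tail-reduce, and make monic.
Reduced Gröbner basis: {v**2 + 2/5*u - 2/5*v + 7/10*w - 2/5, u*w + 12/5*w}.

Buchberger on the second generating set:
h_1 = 70*v**2 + 35*u*w + 28*u - 28*v + 133*w - 28, LT = v**2.
h_2 = 40*v**2 - 25*u*w + 16*u - 16*v - 32*w - 16, LT = v**2.

S(h_1,h_2): lcm = v**2. S = 9/8*u*w + 27/10*w.
  leading term u*w: no divisor's leading term divides it; move 9/8*u*w to the remainder.
  leading term w: no divisor's leading term divides it; move 27/10*w to the remainder.
  remainder 9/8*u*w + 27/10*w ≠ 0; add k_3 = 9/8*u*w + 27/10*w to the basis.

S(h_1,k_3): leading monomials are coprime, so the S-polynomial reduces to 0 (Buchberger's first criterion).
S(h_2,k_3): leading monomials are coprime, so the S-polynomial reduces to 0 (Buchberger's first criterion).
Every S-polynomial of the final basis reduces to 0, so we have a Gröbner basis.
Inter-reduce: drop elements whose leading term is divisible by another's, tail-reduce, and make monic.
Reduced Gröbner basis: {v**2 + 2/5*u - 2/5*v + 7/10*w - 2/5, u*w + 12/5*w}.

The two bases agree; hence the ideals are identical.

Yes, the ideals are equal.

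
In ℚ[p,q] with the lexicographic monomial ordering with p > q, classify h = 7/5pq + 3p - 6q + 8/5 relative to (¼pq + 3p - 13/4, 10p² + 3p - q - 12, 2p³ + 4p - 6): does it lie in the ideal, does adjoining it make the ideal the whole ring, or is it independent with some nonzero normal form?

First compute the reduced Gröbner basis of I by Buchberger's algorithm.
f_1 = ¼pq + 3p - 13/4, LT = pq.
f_2 = 10p² + 3p - q - 12, LT = p².
f_3 = 2p³ + 4p - 6, LT = p³.

S(f_1,f_2): lcm = p²q. S = 12p² - 3/10pq - 13p + 1/10q² + 6/5q.
  leading term p²: subtract (6/5)·f_2 from 12p² - 3/10pq - 13p + 1/10q² + 6/5q → -3/10pq - 83/5p + 1/10q² + 12/5q + 72/5
  leading term pq: subtract (-6/5)·f_1 from -3/10pq - 83/5p + 1/10q² + 12/5q + 72/5 → -13p + 1/10q² + 12/5q + 21/2
  leading term p: no divisor's leading term divides it; move -13p to the remainder.
  leading term q²: no divisor's leading term divides it; move 1/10q² to the remainder.
  leading term q: no divisor's leading term divides it; move 12/5q to the remainder.
  leading term 1: no divisor's leading term divides it; move 21/2 to the remainder.
  remainder -13p + 1/10q² + 12/5q + 21/2 ≠ 0; add k_4 = -13p + 1/10q² + 12/5q + 21/2 to the basis.

S(f_1,f_3): lcm = p³q. S = 12p³ - 13p² - 2pq + 3q.
  leading term p³: subtract (6/5p)·f_2 from 12p³ - 13p² - 2pq + 3q → -83/5p² - ⅘pq + 72/5p + 3q
  leading term p²: subtract (-83/50)·f_2 from -83/5p² - ⅘pq + 72/5p + 3q → -⅘pq + 969/50p + 67/50q - 498/25
  leading term pq: subtract (-16/5)·f_1 from -⅘pq + 969/50p + 67/50q - 498/25 → 1449/50p + 67/50q - 758/25
  leading term p: subtract (-1449/650)·k_4 from 1449/50p + 67/50q - 758/25 → 1449/6500q² + 21743/3250q - 8987/1300
  leading term q²: no divisor's leading term divides it; move 1449/6500q² to the remainder.
  leading term q: no divisor's leading term divides it; move 21743/3250q to the remainder.
  leading term 1: no divisor's leading term divides it; move -8987/1300 to the remainder.
  remainder 1449/6500q² + 21743/3250q - 8987/1300 ≠ 0; add k_5 = 1449/6500q² + 21743/3250q - 8987/1300 to the basis.

S(f_2,f_3): lcm = p³. S = 3/10p² - 1/10pq - 16/5p + 3.
  leading term p²: subtract (3/100)·f_2 from 3/10p² - 1/10pq - 16/5p + 3 → -1/10pq - 329/100p + 3/100q + 84/25
  leading term pq: subtract (-⅖)·f_1 from -1/10pq - 329/100p + 3/100q + 84/25 → -209/100p + 3/100q + 103/50
  leading term p: subtract (209/1300)·k_4 from -209/100p + 3/100q + 103/50 → -209/13000q² - 2313/6500q + 967/2600
  leading term q²: subtract (-209/2898)·k_5 from -209/13000q² - 2313/6500q + 967/2600 → 367/2898q - 367/2898
  leading term q: no divisor's leading term divides it; move 367/2898q to the remainder.
  leading term 1: no divisor's leading term divides it; move -367/2898 to the remainder.
  remainder 367/2898q - 367/2898 ≠ 0; add k_6 = 367/2898q - 367/2898 to the basis.

The other S-polynomials (S(f_1,k_4), S(f_2,k_4), S(f_3,k_4), S(f_1,k_5), S(f_2,k_5), S(f_3,k_5), S(k_4,k_5), S(f_1,k_6), S(f_2,k_6), S(f_3,k_6), S(k_4,k_6), S(k_5,k_6)) all reduce to 0 modulo the current basis, so we have a Gröbner basis.
Inter-reduce: drop elements whose leading term is divisible by another's, tail-reduce, and make monic.
Reduced Gröbner basis: {p - 1, q - 1}.
Label its elements g_1 = p - 1, g_2 = q - 1.

Reduce h = 7/5pq + 3p - 6q + 8/5 modulo G:
  leading term pq: subtract (7/5q)·g_1 from 7/5pq + 3p - 6q + 8/5 → 3p - 23/5q + 8/5
  leading term p: subtract (3)·g_1 from 3p - 23/5q + 8/5 → -23/5q + 23/5
  leading term q: subtract (-23/5)·g_2 from -23/5q + 23/5 → 0
  normal form = 0.
Since the normal form is 0, h ∈ I.

7/5pq + 3p - 6q + 8/5 lies in I (it reduces to 0).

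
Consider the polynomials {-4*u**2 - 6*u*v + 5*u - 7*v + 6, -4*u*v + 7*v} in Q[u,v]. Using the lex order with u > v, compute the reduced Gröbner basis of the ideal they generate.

f_1 = -4*u**2 - 6*u*v + 5*u - 7*v + 6, LT = u**2.
f_2 = -4*u*v + 7*v, LT = u*v.

S(f_1,f_2): lcm = u**2*v. S = 3/2*u*v**2 + 1/2*u*v + 7/4*v**2 - 3/2*v.
  leading term u*v**2: subtract (-3/8*v)·f_2 from 3/2*u*v**2 + 1/2*u*v + 7/4*v**2 - 3/2*v → 1/2*u*v + 35/8*v**2 - 3/2*v
  leading term u*v: subtract (-1/8)·f_2 from 1/2*u*v + 35/8*v**2 - 3/2*v → 35/8*v**2 - 5/8*v
  leading term v**2: no divisor's leading term divides it; move 35/8*v**2 to the remainder.
  leading term v: no divisor's leading term divides it; move -5/8*v to the remainder.
  remainder 35/8*v**2 - 5/8*v ≠ 0; add g_3 = 35/8*v**2 - 5/8*v to the basis.

The other S-polynomials (S(f_1,g_3), S(f_2,g_3)) all reduce to 0 modulo the current basis, so we have a Gröbner basis.

G = {u**2 - 5/4*u + 35/8*v - 3/2, u*v - 7/4*v, v**2 - 1/7*v}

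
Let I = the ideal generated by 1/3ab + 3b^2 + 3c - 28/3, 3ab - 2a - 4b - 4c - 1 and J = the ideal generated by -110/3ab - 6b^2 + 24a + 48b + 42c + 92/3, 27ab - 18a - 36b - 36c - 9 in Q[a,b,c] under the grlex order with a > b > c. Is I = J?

For a fixed monomial order, each ideal has a unique reduced Gröbner basis; comparing bases decides equality.
Buchberger on the first generating set:
f_1 = 1/3ab + 3b^2 + 3c - 28/3, LT = ab.
f_2 = 3ab - 2a - 4b - 4c - 1, LT = ab.

S(f_1,f_2): lcm = ab. S = 9b^2 + 2/3a + 4/3b + 31/3c - 83/3.
  reduce S modulo (f_1, f_2):
  remainder 9b^2 + 2/3a + 4/3b + 31/3c - 83/3 ≠ 0; add g_3 = 9b^2 + 2/3a + 4/3b + 31/3c - 83/3 to the basis.

S(f_1,g_3): lcm = ab^2. S = 9b^3 - 2/27a^2 - 4/27ab - 31/27ac + 9bc + 83/27a - 28b.
  reduce S modulo (f_1, f_2, g_3):
  remainder -2/27a^2 - 31/27ac - 4/3bc + 71/27a - 11/9b + 4/9c - 118/27 ≠ 0; add g_4 = -2/27a^2 - 31/27ac - 4/3bc + 71/27a - 11/9b + 4/9c - 118/27 to the basis.

The other S-polynomials (S(f_2,g_3), S(f_1,g_4), S(f_2,g_4), S(g_3,g_4)) all reduce to 0 modulo the current basis, so we have a Gröbner basis.
Inter-reduce: drop elements whose leading term is divisible by another's, tail-reduce, and make monic.
Reduced Gröbner basis: {a^2 + 31/2ac + 18bc - 71/2a + 33/2b - 6c + 59, ab - 2/3a - 4/3b - 4/3c - 1/3, b^2 + 2/27a + 4/27b + 31/27c - 83/27}.

Buchberger on the second generating set:
h_1 = -110/3ab - 6b^2 + 24a + 48b + 42c + 92/3, LT = ab.
h_2 = 27ab - 18a - 36b - 36c - 9, LT = ab.

S(h_1,h_2): lcm = ab. S = 9/55b^2 + 2/165a + 4/165b + 31/165c - 83/165.
  reduce S modulo (h_1, h_2):
  remainder 9/55b^2 + 2/165a + 4/165b + 31/165c - 83/165 ≠ 0; add k_3 = 9/55b^2 + 2/165a + 4/165b + 31/165c - 83/165 to the basis.

S(h_1,k_3): lcm = ab^2. S = 9/55b^3 - 2/27a^2 - 1192/1485ab - 31/27ac - 72/55b^2 - 63/55bc + 83/27a - 46/55b.
  reduce S modulo (h_1, h_2, k_3):
  remainder -2/27a^2 - 31/27ac - 4/3bc + 71/27a - 11/9b + 4/9c - 118/27 ≠ 0; add k_4 = -2/27a^2 - 31/27ac - 4/3bc + 71/27a - 11/9b + 4/9c - 118/27 to the basis.

The other S-polynomials (S(h_2,k_3), S(h_1,k_4), S(h_2,k_4), S(k_3,k_4)) all reduce to 0 modulo the current basis, so we have a Gröbner basis.
Inter-reduce: drop elements whose leading term is divisible by another's, tail-reduce, and make monic.
Reduced Gröbner basis: {a^2 + 31/2ac + 18bc - 71/2a + 33/2b - 6c + 59, ab - 2/3a - 4/3b - 4/3c - 1/3, b^2 + 2/27a + 4/27b + 31/27c - 83/27}.

Same reduced basis, so the two generating sets span the same ideal.
The choice of monomial ordering does not affect the verdict — as long as both bases are computed under the same ordering, their equality decides ideal equality.

Yes, the ideals are equal.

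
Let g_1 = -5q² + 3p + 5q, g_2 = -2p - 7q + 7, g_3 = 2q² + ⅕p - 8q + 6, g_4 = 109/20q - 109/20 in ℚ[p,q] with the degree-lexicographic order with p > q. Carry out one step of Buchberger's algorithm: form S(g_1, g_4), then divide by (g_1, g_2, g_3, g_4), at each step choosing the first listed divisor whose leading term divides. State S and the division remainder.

lcm(LM(g_1), LM(g_4)) = q².
S = (lcm/LT(g_1))·g_1 − (lcm/LT(g_4))·g_4 = -⅗p.
Reduce S modulo (g_1, g_2, g_3, g_4) in that order:
  leading term p: subtract (3/10)·g_2 from -⅗p → 21/10q - 21/10
  leading term q: subtract (42/109)·g_4 from 21/10q - 21/10 → 0
The remainder is 0, so this S-polynomial contributes no new basis element.

S(g_1, g_4) = -⅗p; remainder on division = 0.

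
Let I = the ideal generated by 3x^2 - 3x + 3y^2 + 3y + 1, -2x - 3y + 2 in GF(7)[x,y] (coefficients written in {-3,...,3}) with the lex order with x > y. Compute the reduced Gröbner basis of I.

G = {x - 2y - 1, y^2 + 2y + 1}

f_1 = 3x^2 - 3x + 3y^2 + 3y + 1, LT = x^2.
f_2 = -2x - 3y + 2, LT = x.

S(f_1,f_2): lcm = x^2. S = 2xy + y^2 + y - 2.
  leading term xy: subtract (-y)·f_2 from 2xy + y^2 + y - 2 → -2y^2 + 3y - 2
  leading term y^2: no divisor's leading term divides it; move -2y^2 to the remainder.
  leading term y: no divisor's leading term divides it; move 3y to the remainder.
  leading term 1: no divisor's leading term divides it; move -2 to the remainder.
  remainder -2y^2 + 3y - 2 ≠ 0; add g_3 = -2y^2 + 3y - 2 to the basis.

The other S-polynomials (S(f_1,g_3), S(f_2,g_3)) all reduce to 0 modulo the current basis, so we have a Gröbner basis.
Inter-reduce: drop elements whose leading term is divisible by another's, tail-reduce, and make monic.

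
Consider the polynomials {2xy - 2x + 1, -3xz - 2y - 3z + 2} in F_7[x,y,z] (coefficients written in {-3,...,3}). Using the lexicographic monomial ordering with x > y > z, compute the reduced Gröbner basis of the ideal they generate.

f_1 = 2xy - 2x + 1, LT = xy.
f_2 = -3xz - 2y - 3z + 2, LT = xz.

S(f_1,f_2): lcm = xyz. S = -xz - 3y^2 - yz + 3y - 3z.
  leading term xz: subtract (-2)·f_2 from -xz - 3y^2 - yz + 3y - 3z → -3y^2 - yz - y - 2z - 3
  leading term y^2: no divisor's leading term divides it; move -3y^2 to the remainder.
  leading term yz: no divisor's leading term divides it; move -yz to the remainder.
  leading term y: no divisor's leading term divides it; move -y to the remainder.
  leading term z: no divisor's leading term divides it; move -2z to the remainder.
  leading term 1: no divisor's leading term divides it; move -3 to the remainder.
  remainder -3y^2 - yz - y - 2z - 3 ≠ 0; add g_3 = -3y^2 - yz - y - 2z - 3 to the basis.

S(f_1,g_3): lcm = xy^2. S = 2xyz + xy - 3xz - x - 3y.
  leading term xyz: subtract (z)·f_1 from 2xyz + xy - 3xz - x - 3y → xy - xz - x - 3y - z
  leading term xy: subtract (-3)·f_1 from xy - xz - x - 3y - z → -xz - 3y - z + 3
  leading term xz: subtract (-2)·f_2 from -xz - 3y - z + 3 → 0
  remainder 0.

S(f_2,g_3): leading monomials are coprime, so the S-polynomial reduces to 0 (Buchberger's first criterion).
Every S-polynomial of the final basis reduces to 0, so we have a Gröbner basis.

G = {xy - x - 3, xz + 3y + z - 3, y^2 - 2yz - 2y + 3z + 1}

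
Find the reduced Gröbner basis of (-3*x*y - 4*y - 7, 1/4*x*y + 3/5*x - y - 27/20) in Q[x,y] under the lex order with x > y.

G = {x - 20/9*y - 29/9, y**2 + 41/20*y + 21/20}

f_1 = -3*x*y - 4*y - 7, LT = x*y.
f_2 = 1/4*x*y + 3/5*x - y - 27/20, LT = x*y.

S(f_1,f_2): lcm = x*y. S = -12/5*x + 16/3*y + 116/15.
  reduce S modulo (f_1, f_2):
  remainder -12/5*x + 16/3*y + 116/15 ≠ 0; add g_3 = -12/5*x + 16/3*y + 116/15 to the basis.

S(f_1,g_3): lcm = x*y. S = 20/9*y**2 + 41/9*y + 7/3.
  reduce S modulo (f_1, f_2, g_3):
  remainder 20/9*y**2 + 41/9*y + 7/3 ≠ 0; add g_4 = 20/9*y**2 + 41/9*y + 7/3 to the basis.

The other S-polynomials (S(f_2,g_3), S(f_1,g_4), S(f_2,g_4), S(g_3,g_4)) all reduce to 0 modulo the current basis, so we have a Gröbner basis.
Inter-reduce: drop elements whose leading term is divisible by another's, tail-reduce, and make monic.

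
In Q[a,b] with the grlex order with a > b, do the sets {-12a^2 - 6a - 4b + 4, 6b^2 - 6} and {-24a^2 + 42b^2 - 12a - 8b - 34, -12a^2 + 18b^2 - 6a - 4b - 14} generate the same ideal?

Yes, the ideals are equal.

Since reduced Gröbner bases are canonical representatives of ideals under a given ordering, it suffices to compute and compare them.
Buchberger on the first generating set:
f_1 = -12a^2 - 6a - 4b + 4, LT = a^2.
f_2 = 6b^2 - 6, LT = b^2.

S(f_1,f_2): leading monomials are coprime, so the S-polynomial reduces to 0 (Buchberger's first criterion).
Every S-polynomial of the final basis reduces to 0, so we have a Gröbner basis.
Inter-reduce: drop elements whose leading term is divisible by another's, tail-reduce, and make monic.
Reduced Gröbner basis: {a^2 + 1/2a + 1/3b - 1/3, b^2 - 1}.

Buchberger on the second generating set:
h_1 = -24a^2 + 42b^2 - 12a - 8b - 34, LT = a^2.
h_2 = -12a^2 + 18b^2 - 6a - 4b - 14, LT = a^2.

S(h_1,h_2): lcm = a^2. S = -1/4b^2 + 1/4.
  leading term b^2: no divisor's leading term divides it; move -1/4b^2 to the remainder.
  leading term 1: no divisor's leading term divides it; move 1/4 to the remainder.
  remainder -1/4b^2 + 1/4 ≠ 0; add k_3 = -1/4b^2 + 1/4 to the basis.

S(h_1,k_3): leading monomials are coprime, so the S-polynomial reduces to 0 (Buchberger's first criterion).
S(h_2,k_3): leading monomials are coprime, so the S-polynomial reduces to 0 (Buchberger's first criterion).
Every S-polynomial of the final basis reduces to 0, so we have a Gröbner basis.
Inter-reduce: drop elements whose leading term is divisible by another's, tail-reduce, and make monic.
Reduced Gröbner basis: {a^2 + 1/2a + 1/3b - 1/3, b^2 - 1}.

These coincide, so the ideals are equal.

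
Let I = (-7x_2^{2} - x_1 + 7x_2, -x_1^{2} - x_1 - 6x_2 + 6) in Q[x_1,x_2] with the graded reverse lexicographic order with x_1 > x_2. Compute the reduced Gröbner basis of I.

f_1 = -7x_2^{2} - x_1 + 7x_2, LT = x_2^{2}.
f_2 = -x_1^{2} - x_1 - 6x_2 + 6, LT = x_1^{2}.

The S-polynomials (S(f_1,f_2)) all reduce to 0 modulo the current basis, so we have a Gröbner basis.

G = {x_1^{2} + x_1 + 6x_2 - 6, x_2^{2} + \tfrac{1}{7}x_1 - x_2}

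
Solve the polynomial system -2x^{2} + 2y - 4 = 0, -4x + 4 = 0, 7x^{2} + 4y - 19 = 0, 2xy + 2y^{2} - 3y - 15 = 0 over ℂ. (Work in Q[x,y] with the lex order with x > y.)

Compute a lex Gröbner basis by Buchberger's algorithm.
f_1 = -2x^{2} + 2y - 4, LT = x^{2}.
f_2 = -4x + 4, LT = x.
f_3 = 7x^{2} + 4y - 19, LT = x^{2}.
f_4 = 2xy + 2y^{2} - 3y - 15, LT = xy.

S(f_1,f_2): lcm = x^{2}. S = x - y + 2.
  leading term x: subtract (-\tfrac{1}{4})·f_2 from x - y + 2 → -y + 3
  leading term y: no divisor's leading term divides it; move -y to the remainder.
  leading term 1: no divisor's leading term divides it; move 3 to the remainder.
  remainder -y + 3 ≠ 0; add h_5 = -y + 3 to the basis.

S(f_1,f_3): lcm = x^{2}. S = -\tfrac{11}{7}y + \tfrac{33}{7}.
  leading term y: subtract (\tfrac{11}{7})·h_5 from -\tfrac{11}{7}y + \tfrac{33}{7} → 0
  remainder 0.

S(f_1,f_4): lcm = x^{2}y. S = -xy^{2} + \tfrac{3}{2}xy + \tfrac{15}{2}x - y^{2} + 2y.
  leading term xy^{2}: subtract (\tfrac{1}{4}y^{2})·f_2 from -xy^{2} + \tfrac{3}{2}xy + \tfrac{15}{2}x - y^{2} + 2y → \tfrac{3}{2}xy + \tfrac{15}{2}x - 2y^{2} + 2y
  leading term xy: subtract (-\tfrac{3}{8}y)·f_2 from \tfrac{3}{2}xy + \tfrac{15}{2}x - 2y^{2} + 2y → \tfrac{15}{2}x - 2y^{2} + \tfrac{7}{2}y
  leading term x: subtract (-\tfrac{15}{8})·f_2 from \tfrac{15}{2}x - 2y^{2} + \tfrac{7}{2}y → -2y^{2} + \tfrac{7}{2}y + \tfrac{15}{2}
  leading term y^{2}: subtract (2y)·h_5 from -2y^{2} + \tfrac{7}{2}y + \tfrac{15}{2} → -\tfrac{5}{2}y + \tfrac{15}{2}
  leading term y: subtract (\tfrac{5}{2})·h_5 from -\tfrac{5}{2}y + \tfrac{15}{2} → 0
  remainder 0.

S(f_2,f_3): lcm = x^{2}. S = -x - \tfrac{4}{7}y + \tfrac{19}{7}.
  leading term x: subtract (\tfrac{1}{4})·f_2 from -x - \tfrac{4}{7}y + \tfrac{19}{7} → -\tfrac{4}{7}y + \tfrac{12}{7}
  leading term y: subtract (\tfrac{4}{7})·h_5 from -\tfrac{4}{7}y + \tfrac{12}{7} → 0
  remainder 0.

S(f_2,f_4): lcm = xy. S = -y^{2} + \tfrac{1}{2}y + \tfrac{15}{2}.
  leading term y^{2}: subtract (y)·h_5 from -y^{2} + \tfrac{1}{2}y + \tfrac{15}{2} → -\tfrac{5}{2}y + \tfrac{15}{2}
  leading term y: subtract (\tfrac{5}{2})·h_5 from -\tfrac{5}{2}y + \tfrac{15}{2} → 0
  remainder 0.

S(f_3,f_4): lcm = x^{2}y. S = -xy^{2} + \tfrac{3}{2}xy + \tfrac{15}{2}x + \tfrac{4}{7}y^{2} - \tfrac{19}{7}y.
  leading term xy^{2}: subtract (\tfrac{1}{4}y^{2})·f_2 from -xy^{2} + \tfrac{3}{2}xy + \tfrac{15}{2}x + \tfrac{4}{7}y^{2} - \tfrac{19}{7}y → \tfrac{3}{2}xy + \tfrac{15}{2}x - \tfrac{3}{7}y^{2} - \tfrac{19}{7}y
  leading term xy: subtract (-\tfrac{3}{8}y)·f_2 from \tfrac{3}{2}xy + \tfrac{15}{2}x - \tfrac{3}{7}y^{2} - \tfrac{19}{7}y → \tfrac{15}{2}x - \tfrac{3}{7}y^{2} - \tfrac{17}{14}y
  leading term x: subtract (-\tfrac{15}{8})·f_2 from \tfrac{15}{2}x - \tfrac{3}{7}y^{2} - \tfrac{17}{14}y → -\tfrac{3}{7}y^{2} - \tfrac{17}{14}y + \tfrac{15}{2}
  leading term y^{2}: subtract (\tfrac{3}{7}y)·h_5 from -\tfrac{3}{7}y^{2} - \tfrac{17}{14}y + \tfrac{15}{2} → -\tfrac{5}{2}y + \tfrac{15}{2}
  leading term y: subtract (\tfrac{5}{2})·h_5 from -\tfrac{5}{2}y + \tfrac{15}{2} → 0
  remainder 0.

S(f_1,h_5): leading monomials are coprime, so the S-polynomial reduces to 0 (Buchberger's first criterion).
S(f_2,h_5): leading monomials are coprime, so the S-polynomial reduces to 0 (Buchberger's first criterion).
S(f_3,h_5): leading monomials are coprime, so the S-polynomial reduces to 0 (Buchberger's first criterion).
S(f_4,h_5): lcm = xy. S = 3x + y^{2} - \tfrac{3}{2}y - \tfrac{15}{2}.
  leading term x: subtract (-\tfrac{3}{4})·f_2 from 3x + y^{2} - \tfrac{3}{2}y - \tfrac{15}{2} → y^{2} - \tfrac{3}{2}y - \tfrac{9}{2}
  leading term y^{2}: subtract (-y)·h_5 from y^{2} - \tfrac{3}{2}y - \tfrac{9}{2} → \tfrac{3}{2}y - \tfrac{9}{2}
  leading term y: subtract (-\tfrac{3}{2})·h_5 from \tfrac{3}{2}y - \tfrac{9}{2} → 0
  remainder 0.

Every S-polynomial of the final basis reduces to 0, so we have a Gröbner basis.
Inter-reduce: drop elements whose leading term is divisible by another's, tail-reduce, and make monic.
Reduced Gröbner basis: {x - 1, y - 3}.

Since the basis is lex-ordered, y - 3 is univariate in y. Its roots are {3}. Back-substituting each root into the other basis elements fixes the other coordinates.
  y = 3: the earlier basis element becomes x - 1 = 0, giving x = 1 — point (1, 3).
Substituting each solution back into the original system confirms all equations vanish.

{(1, 3)}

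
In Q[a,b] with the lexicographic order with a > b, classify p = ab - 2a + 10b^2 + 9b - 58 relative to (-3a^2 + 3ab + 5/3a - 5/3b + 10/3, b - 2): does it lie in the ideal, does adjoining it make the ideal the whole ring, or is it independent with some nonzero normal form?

ab - 2a + 10b^2 + 9b - 58 lies in I (it reduces to 0).

First compute the reduced Gröbner basis of I by Buchberger's algorithm.
f_1 = -3a^2 + 3ab + 5/3a - 5/3b + 10/3, LT = a^2.
f_2 = b - 2, LT = b.

The S-polynomials (S(f_1,f_2)) all reduce to 0 modulo the current basis, so we have a Gröbner basis.
Inter-reduce: drop elements whose leading term is divisible by another's, tail-reduce, and make monic.
Reduced Gröbner basis: {a^2 - 23/9a, b - 2}.
Label its elements g_1 = a^2 - 23/9a, g_2 = b - 2.

Reduce p = ab - 2a + 10b^2 + 9b - 58 modulo G:
  leading term ab: subtract (a)·g_2 from ab - 2a + 10b^2 + 9b - 58 → 10b^2 + 9b - 58
  leading term b^2: subtract (10b)·g_2 from 10b^2 + 9b - 58 → 29b - 58
  leading term b: subtract (29)·g_2 from 29b - 58 → 0
  normal form = 0.
Since the normal form is 0, p ∈ I.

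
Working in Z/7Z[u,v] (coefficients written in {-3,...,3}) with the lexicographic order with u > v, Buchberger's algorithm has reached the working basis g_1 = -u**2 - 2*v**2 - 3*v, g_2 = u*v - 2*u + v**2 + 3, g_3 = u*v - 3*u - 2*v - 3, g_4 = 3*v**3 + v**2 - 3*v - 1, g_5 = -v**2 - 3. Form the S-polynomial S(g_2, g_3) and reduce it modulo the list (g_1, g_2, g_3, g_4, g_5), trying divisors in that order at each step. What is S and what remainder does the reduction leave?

lcm(LM(g_2), LM(g_3)) = u*v.
S = (lcm/LT(g_2))·g_2 − (lcm/LT(g_3))·g_3 = u + v**2 + 2*v - 1.
Reduce S modulo (g_1, g_2, g_3, g_4, g_5) in that order:
  leading term u: no divisor's leading term divides it; move u to the remainder.
  leading term v**2: subtract (-1)·g_5 from v**2 + 2*v - 1 → 2*v + 3
  leading term v: no divisor's leading term divides it; move 2*v to the remainder.
  leading term 1: no divisor's leading term divides it; move 3 to the remainder.
The remainder u + 2*v + 3 is nonzero, so it would be added as the next basis element.

S(g_2, g_3) = u + v**2 + 2*v - 1; remainder on division = u + 2*v + 3.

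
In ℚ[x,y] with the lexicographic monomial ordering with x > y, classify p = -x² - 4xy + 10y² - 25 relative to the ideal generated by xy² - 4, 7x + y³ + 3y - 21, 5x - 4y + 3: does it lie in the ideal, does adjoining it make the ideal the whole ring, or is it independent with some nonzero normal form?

First compute the reduced Gröbner basis of I by Buchberger's algorithm.
f_1 = xy² - 4, LT = xy².
f_2 = 7x + y³ + 3y - 21, LT = x.
f_3 = 5x - 4y + 3, LT = x.

S(f_1,f_2): lcm = xy². S = -1/7y⁵ - 3/7y³ + 3y² - 4.
  reduce S modulo (f_1, f_2, f_3):
  remainder -1/7y⁵ - 3/7y³ + 3y² - 4 ≠ 0; add h_4 = -1/7y⁵ - 3/7y³ + 3y² - 4 to the basis.

S(f_1,f_3): lcm = xy². S = ⅘y³ - ⅗y² - 4.
  reduce S modulo (f_1, f_2, f_3, h_4):
  remainder ⅘y³ - ⅗y² - 4 ≠ 0; add h_5 = ⅘y³ - ⅗y² - 4 to the basis.

S(f_2,f_3): lcm = x. S = 1/7y³ + 43/35y - 18/5.
  reduce S modulo (f_1, f_2, f_3, h_4, h_5):
  remainder 3/28y² + 43/35y - 101/35 ≠ 0; add h_6 = 3/28y² + 43/35y - 101/35 to the basis.

S(h_4,h_5): lcm = y⁵. S = ¾y⁴ + 3y³ - 16y² + 28.
  reduce S modulo (f_1, f_2, f_3, h_4, h_5, h_6):
  remainder 37579/240y - 37579/120 ≠ 0; add h_7 = 37579/240y - 37579/120 to the basis.

The other S-polynomials (S(f_1,h_4), S(f_2,h_4), S(f_3,h_4), S(f_1,h_5), S(f_2,h_5), S(f_3,h_5), S(f_1,h_6), S(f_2,h_6), S(f_3,h_6), S(h_4,h_6), S(h_5,h_6), S(f_1,h_7), S(f_2,h_7), S(f_3,h_7), S(h_4,h_7), S(h_5,h_7), S(h_6,h_7)) all reduce to 0 modulo the current basis, so we have a Gröbner basis.
Inter-reduce: drop elements whose leading term is divisible by another's, tail-reduce, and make monic.
Reduced Gröbner basis: {x - 1, y - 2}.
Label its elements g_1 = x - 1, g_2 = y - 2.

Reduce p = -x² - 4xy + 10y² - 25 modulo G:
  leading term x²: subtract (-x)·g_1 from -x² - 4xy + 10y² - 25 → -4xy - x + 10y² - 25
  leading term xy: subtract (-4y)·g_1 from -4xy - x + 10y² - 25 → -x + 10y² - 4y - 25
  leading term x: subtract (-1)·g_1 from -x + 10y² - 4y - 25 → 10y² - 4y - 26
  leading term y²: subtract (10y)·g_2 from 10y² - 4y - 26 → 16y - 26
  leading term y: subtract (16)·g_2 from 16y - 26 → 6
  leading term 1: no divisor's leading term divides it; move 6 to the remainder.
  normal form = 6.
The normal form is nonzero, so p ∉ I. Since p minus its normal form lies in I, I + (p) = I + (r) where r = 6; decide whether this ideal is the whole ring.
Here r = 6 is a nonzero constant, hence a unit: 1 ∈ I + (p), the Gröbner basis of I + (p) is {1}, and the enlarged system has no common solution — adjoining p is inconsistent.

Adjoining -x² - 4xy + 10y² - 25 makes the ideal the whole ring: the system is inconsistent.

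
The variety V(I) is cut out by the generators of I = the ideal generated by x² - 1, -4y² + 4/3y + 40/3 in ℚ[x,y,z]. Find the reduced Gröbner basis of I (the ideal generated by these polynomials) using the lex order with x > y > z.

f_1 = x² - 1, LT = x².
f_2 = -4y² + 4/3y + 40/3, LT = y².

The S-polynomials (S(f_1,f_2)) all reduce to 0 modulo the current basis, so we have a Gröbner basis.

G = {x² - 1, y² - ⅓y - 10/3}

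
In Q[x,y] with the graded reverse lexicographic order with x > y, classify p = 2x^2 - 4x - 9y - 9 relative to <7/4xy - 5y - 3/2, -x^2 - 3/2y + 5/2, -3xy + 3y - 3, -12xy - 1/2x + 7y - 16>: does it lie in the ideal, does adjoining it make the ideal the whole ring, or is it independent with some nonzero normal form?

First compute the reduced Gröbner basis of I by Buchberger's algorithm.
f_1 = 7/4xy - 5y - 3/2, LT = xy.
f_2 = -x^2 - 3/2y + 5/2, LT = x^2.
f_3 = -3xy + 3y - 3, LT = xy.
f_4 = -12xy - 1/2x + 7y - 16, LT = xy.

S(f_1,f_2): lcm = x^2y. S = -20/7xy - 3/2y^2 - 6/7x + 5/2y.
  leading term xy: subtract (-80/49)·f_1 from -20/7xy - 3/2y^2 - 6/7x + 5/2y → -3/2y^2 - 6/7x - 555/98y - 120/49
  leading term y^2: no divisor's leading term divides it; move -3/2y^2 to the remainder.
  leading term x: no divisor's leading term divides it; move -6/7x to the remainder.
  leading term y: no divisor's leading term divides it; move -555/98y to the remainder.
  leading term 1: no divisor's leading term divides it; move -120/49 to the remainder.
  remainder -3/2y^2 - 6/7x - 555/98y - 120/49 ≠ 0; add h_5 = -3/2y^2 - 6/7x - 555/98y - 120/49 to the basis.

S(f_1,f_3): lcm = xy. S = -13/7y - 13/7.
  leading term y: no divisor's leading term divides it; move -13/7y to the remainder.
  leading term 1: no divisor's leading term divides it; move -13/7 to the remainder.
  remainder -13/7y - 13/7 ≠ 0; add h_6 = -13/7y - 13/7 to the basis.

S(f_1,f_4): lcm = xy. S = -1/24x - 191/84y - 46/21.
  leading term x: no divisor's leading term divides it; move -1/24x to the remainder.
  leading term y: subtract (191/156)·h_6 from -191/84y - 46/21 → 1/12
  leading term 1: no divisor's leading term divides it; move 1/12 to the remainder.
  remainder -1/24x + 1/12 ≠ 0; add h_7 = -1/24x + 1/12 to the basis.

S(f_2,f_3): lcm = x^2y. S = xy + 3/2y^2 - x - 5/2y.
  leading term xy: subtract (4/7)·f_1 from xy + 3/2y^2 - x - 5/2y → 3/2y^2 - x + 5/14y + 6/7
  leading term y^2: subtract (-1)·h_5 from 3/2y^2 - x + 5/14y + 6/7 → -13/7x - 260/49y - 78/49
  leading term x: subtract (312/7)·h_7 from -13/7x - 260/49y - 78/49 → -260/49y - 260/49
  leading term y: subtract (20/7)·h_6 from -260/49y - 260/49 → 0
  remainder 0.

S(f_2,f_4): lcm = x^2y. S = -1/24x^2 + 7/12xy + 3/2y^2 - 4/3x - 5/2y.
  leading term x^2: subtract (1/24)·f_2 from -1/24x^2 + 7/12xy + 3/2y^2 - 4/3x - 5/2y → 7/12xy + 3/2y^2 - 4/3x - 39/16y - 5/48
  leading term xy: subtract (1/3)·f_1 from 7/12xy + 3/2y^2 - 4/3x - 39/16y - 5/48 → 3/2y^2 - 4/3x - 37/48y + 19/48
  leading term y^2: subtract (-1)·h_5 from 3/2y^2 - 4/3x - 37/48y + 19/48 → -46/21x - 15133/2352y - 4829/2352
  leading term x: subtract (368/7)·h_7 from -46/21x - 15133/2352y - 4829/2352 → -15133/2352y - 15133/2352
  leading term y: subtract (15133/4368)·h_6 from -15133/2352y - 15133/2352 → 0
  remainder 0.

S(f_3,f_4): lcm = xy. S = -1/24x - 5/12y - 1/3.
  leading term x: subtract (1)·h_7 from -1/24x - 5/12y - 1/3 → -5/12y - 5/12
  leading term y: subtract (35/156)·h_6 from -5/12y - 5/12 → 0
  remainder 0.

S(f_1,h_5): lcm = xy^2. S = -4/7x^2 - 185/49xy - 20/7y^2 - 80/49x - 6/7y.
  leading term x^2: subtract (4/7)·f_2 from -4/7x^2 - 185/49xy - 20/7y^2 - 80/49x - 6/7y → -185/49xy - 20/7y^2 - 80/49x - 10/7
  leading term xy: subtract (-740/343)·f_1 from -185/49xy - 20/7y^2 - 80/49x - 10/7 → -20/7y^2 - 80/49x - 3700/343y - 1600/343
  leading term y^2: subtract (40/21)·h_5 from -20/7y^2 - 80/49x - 3700/343y - 1600/343 → 0
  remainder 0.

S(f_2,h_5): leading monomials are coprime, so the S-polynomial reduces to 0 (Buchberger's first criterion).
S(f_3,h_5): lcm = xy^2. S = -4/7x^2 - 185/49xy - y^2 - 80/49x + y.
  leading term x^2: subtract (4/7)·f_2 from -4/7x^2 - 185/49xy - y^2 - 80/49x + y → -185/49xy - y^2 - 80/49x + 13/7y - 10/7
  leading term xy: subtract (-740/343)·f_1 from -185/49xy - y^2 - 80/49x + 13/7y - 10/7 → -y^2 - 80/49x - 3063/343y - 1600/343
  leading term y^2: subtract (2/3)·h_5 from -y^2 - 80/49x - 3063/343y - 1600/343 → -52/49x - 1768/343y - 1040/343
  leading term x: subtract (1248/49)·h_7 from -52/49x - 1768/343y - 1040/343 → -1768/343y - 1768/343
  leading term y: subtract (136/49)·h_6 from -1768/343y - 1768/343 → 0
  remainder 0.

S(f_4,h_5): lcm = xy^2. S = -4/7x^2 - 4391/1176xy - 7/12y^2 - 80/49x + 4/3y.
  leading term x^2: subtract (4/7)·f_2 from -4/7x^2 - 4391/1176xy - 7/12y^2 - 80/49x + 4/3y → -4391/1176xy - 7/12y^2 - 80/49x + 46/21y - 10/7
  leading term xy: subtract (-4391/2058)·f_1 from -4391/1176xy - 7/12y^2 - 80/49x + 46/21y - 10/7 → -7/12y^2 - 80/49x - 17447/2058y - 6351/1372
  leading term y^2: subtract (7/18)·h_5 from -7/12y^2 - 80/49x - 17447/2058y - 6351/1372 → -191/147x - 25829/4116y - 15133/4116
  leading term x: subtract (1528/49)·h_7 from -191/147x - 25829/4116y - 15133/4116 → -25829/4116y - 25829/4116
  leading term y: subtract (25829/7644)·h_6 from -25829/4116y - 25829/4116 → 0
  remainder 0.

S(f_1,h_6): lcm = xy. S = -x - 20/7y - 6/7.
  leading term x: subtract (24)·h_7 from -x - 20/7y - 6/7 → -20/7y - 20/7
  leading term y: subtract (20/13)·h_6 from -20/7y - 20/7 → 0
  remainder 0.

S(f_2,h_6): leading monomials are coprime, so the S-polynomial reduces to 0 (Buchberger's first criterion).
S(f_3,h_6): lcm = xy. S = -x - y + 1.
  leading term x: subtract (24)·h_7 from -x - y + 1 → -y - 1
  leading term y: subtract (7/13)·h_6 from -y - 1 → 0
  remainder 0.

S(f_4,h_6): lcm = xy. S = -23/24x - 7/12y + 4/3.
  leading term x: subtract (23)·h_7 from -23/24x - 7/12y + 4/3 → -7/12y - 7/12
  leading term y: subtract (49/156)·h_6 from -7/12y - 7/12 → 0
  remainder 0.

S(h_5,h_6): lcm = y^2. S = 4/7x + 136/49y + 80/49.
  leading term x: subtract (-96/7)·h_7 from 4/7x + 136/49y + 80/49 → 136/49y + 136/49
  leading term y: subtract (-136/91)·h_6 from 136/49y + 136/49 → 0
  remainder 0.

S(f_1,h_7): lcm = xy. S = -6/7y - 6/7.
  leading term y: subtract (6/13)·h_6 from -6/7y - 6/7 → 0
  remainder 0.

S(f_2,h_7): lcm = x^2. S = 2x + 3/2y - 5/2.
  leading term x: subtract (-48)·h_7 from 2x + 3/2y - 5/2 → 3/2y + 3/2
  leading term y: subtract (-21/26)·h_6 from 3/2y + 3/2 → 0
  remainder 0.

S(f_3,h_7): lcm = xy. S = y + 1.
  leading term y: subtract (-7/13)·h_6 from y + 1 → 0
  remainder 0.

S(f_4,h_7): lcm = xy. S = 1/24x + 17/12y + 4/3.
  leading term x: subtract (-1)·h_7 from 1/24x + 17/12y + 4/3 → 17/12y + 17/12
  leading term y: subtract (-119/156)·h_6 from 17/12y + 17/12 → 0
  remainder 0.

S(h_5,h_7): leading monomials are coprime, so the S-polynomial reduces to 0 (Buchberger's first criterion).
S(h_6,h_7): leading monomials are coprime, so the S-polynomial reduces to 0 (Buchberger's first criterion).
Every S-polynomial of the final basis reduces to 0, so we have a Gröbner basis.
Inter-reduce: drop elements whose leading term is divisible by another's, tail-reduce, and make monic.
Reduced Gröbner basis: {x - 2, y + 1}.
Label its elements g_1 = x - 2, g_2 = y + 1.

Reduce p = 2x^2 - 4x - 9y - 9 modulo G:
  leading term x^2: subtract (2x)·g_1 from 2x^2 - 4x - 9y - 9 → -9y - 9
  leading term y: subtract (-9)·g_2 from -9y - 9 → 0
  normal form = 0.
Since the normal form is 0, p ∈ I.

2x^2 - 4x - 9y - 9 lies in I (it reduces to 0).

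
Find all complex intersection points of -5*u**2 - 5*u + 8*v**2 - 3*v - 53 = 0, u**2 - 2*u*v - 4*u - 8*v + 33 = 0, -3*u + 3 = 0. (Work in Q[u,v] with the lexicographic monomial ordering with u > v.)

Compute a lex Gröbner basis by Buchberger's algorithm.
f_1 = -5*u**2 - 5*u + 8*v**2 - 3*v - 53, LT = u**2.
f_2 = u**2 - 2*u*v - 4*u - 8*v + 33, LT = u**2.
f_3 = -3*u + 3, LT = u.

S(f_1,f_2): lcm = u**2. S = 2*u*v + 5*u - 8/5*v**2 + 43/5*v - 112/5.
  reduce S modulo (f_1, f_2, f_3):
  remainder -8/5*v**2 + 53/5*v - 87/5 ≠ 0; add h_4 = -8/5*v**2 + 53/5*v - 87/5 to the basis.

S(f_1,f_3): lcm = u**2. S = 2*u - 8/5*v**2 + 3/5*v + 53/5.
  reduce S modulo (f_1, f_2, f_3, h_4):
  remainder -10*v + 30 ≠ 0; add h_5 = -10*v + 30 to the basis.

The other S-polynomials (S(f_2,f_3), S(f_1,h_4), S(f_2,h_4), S(f_3,h_4), S(f_1,h_5), S(f_2,h_5), S(f_3,h_5), S(h_4,h_5)) all reduce to 0 modulo the current basis, so we have a Gröbner basis.
Inter-reduce: drop elements whose leading term is divisible by another's, tail-reduce, and make monic.
Reduced Gröbner basis: {u - 1, v - 3}.

A lex Gröbner basis eliminates variables successively. Here v - 3 depends only on v, with roots {3}; lifting each root through the earlier basis elements recovers the full solutions.
  v = 3: the earlier basis element becomes u - 1 = 0, giving u = 1 — point (1, 3).
Zero-dimensionality of the ideal guarantees finitely many solutions over ℂ.

{(1, 3)}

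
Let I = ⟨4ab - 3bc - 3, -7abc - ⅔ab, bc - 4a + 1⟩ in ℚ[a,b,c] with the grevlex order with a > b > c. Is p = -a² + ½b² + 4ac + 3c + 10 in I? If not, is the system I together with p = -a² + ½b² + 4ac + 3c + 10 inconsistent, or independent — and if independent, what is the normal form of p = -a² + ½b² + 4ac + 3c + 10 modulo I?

First compute the reduced Gröbner basis of I by Buchberger's algorithm.
f_1 = 4ab - 3bc - 3, LT = ab.
f_2 = -7abc - ⅔ab, LT = abc.
f_3 = bc - 4a + 1, LT = bc.

S(f_1,f_2): lcm = abc. S = -¾bc² - 2/21ab - ¾c.
  leading term bc²: subtract (-¾c)·f_3 from -¾bc² - 2/21ab - ¾c → -2/21ab - 3ac
  leading term ab: subtract (-1/42)·f_1 from -2/21ab - 3ac → -3ac - 1/14bc - 1/14
  leading term ac: no divisor's leading term divides it; move -3ac to the remainder.
  leading term bc: subtract (-1/14)·f_3 from -1/14bc - 1/14 → -2/7a
  leading term a: no divisor's leading term divides it; move -2/7a to the remainder.
  remainder -3ac - 2/7a ≠ 0; add h_4 = -3ac - 2/7a to the basis.

S(f_1,f_3): lcm = abc. S = -¾bc² + 4a² - a - ¾c.
  leading term bc²: subtract (-¾c)·f_3 from -¾bc² + 4a² - a - ¾c → 4a² - 3ac - a
  leading term a²: no divisor's leading term divides it; move 4a² to the remainder.
  leading term ac: subtract (1)·h_4 from -3ac - a → -5/7a
  leading term a: no divisor's leading term divides it; move -5/7a to the remainder.
  remainder 4a² - 5/7a ≠ 0; add h_5 = 4a² - 5/7a to the basis.

The other S-polynomials (S(f_2,f_3), S(f_1,h_4), S(f_2,h_4), S(f_3,h_4), S(f_1,h_5), S(f_2,h_5), S(f_3,h_5), S(h_4,h_5)) all reduce to 0 modulo the current basis, so we have a Gröbner basis.
Inter-reduce: drop elements whose leading term is divisible by another's, tail-reduce, and make monic.
Reduced Gröbner basis: {a² - 5/28a, ab - 3a, ac + 2/21a, bc - 4a + 1}.
Label its elements g_1 = a² - 5/28a, g_2 = ab - 3a, g_3 = ac + 2/21a, g_4 = bc - 4a + 1.

Reduce p = -a² + ½b² + 4ac + 3c + 10 modulo G:
  leading term a²: subtract (-1)·g_1 from -a² + ½b² + 4ac + 3c + 10 → ½b² + 4ac - 5/28a + 3c + 10
  leading term b²: no divisor's leading term divides it; move ½b² to the remainder.
  leading term ac: subtract (4)·g_3 from 4ac - 5/28a + 3c + 10 → -47/84a + 3c + 10
  leading term a: no divisor's leading term divides it; move -47/84a to the remainder.
  leading term c: no divisor's leading term divides it; move 3c to the remainder.
  leading term 1: no divisor's leading term divides it; move 10 to the remainder.
  normal form = ½b² - 47/84a + 3c + 10.
The normal form is nonzero, so p ∉ I. Since p minus its normal form lies in I, I + (p) = I + (r) where r = ½b² - 47/84a + 3c + 10; decide whether this ideal is the whole ring.
Run Buchberger on G together with r (pairs among the g_i already reduce to 0 since G is a Gröbner basis):
g_1 = a² - 5/28a, LT = a².
g_2 = ab - 3a, LT = ab.
g_3 = ac + 2/21a, LT = ac.
g_4 = bc - 4a + 1, LT = bc.
r = ½b² - 47/84a + 3c + 10, LT = b².

S(g_2,r): lcm = ab². S = 47/42a² - 3ab - 6ac - 20a.
  leading term a²: subtract (47/42)·g_1 from 47/42a² - 3ab - 6ac - 20a → -3ab - 6ac - 23285/1176a
  leading term ab: subtract (-3)·g_2 from -3ab - 6ac - 23285/1176a → -6ac - 33869/1176a
  leading term ac: subtract (-6)·g_3 from -6ac - 33869/1176a → -33197/1176a
  leading term a: no divisor's leading term divides it; move -33197/1176a to the remainder.
  remainder -33197/1176a ≠ 0; add m_6 = -33197/1176a to the basis.

S(g_4,r): lcm = b²c. S = -4ab + 47/42ac - 6c² + b - 20c.
  leading term ab: subtract (-4)·g_2 from -4ab + 47/42ac - 6c² + b - 20c → 47/42ac - 6c² - 12a + b - 20c
  leading term ac: subtract (47/42)·g_3 from 47/42ac - 6c² - 12a + b - 20c → -6c² - 5339/441a + b - 20c
  leading term c²: no divisor's leading term divides it; move -6c² to the remainder.
  leading term a: subtract (42712/99591)·m_6 from -5339/441a + b - 20c → b - 20c
  leading term b: no divisor's leading term divides it; move b to the remainder.
  leading term c: no divisor's leading term divides it; move -20c to the remainder.
  remainder -6c² + b - 20c ≠ 0; add m_7 = -6c² + b - 20c to the basis.

The other S-polynomials (S(g_1,g_2), S(g_1,g_3), S(g_1,g_4), S(g_1,r), S(g_2,g_3), S(g_2,g_4), S(g_3,g_4), S(g_3,r), S(g_1,m_6), S(g_2,m_6), S(g_3,m_6), S(g_4,m_6), S(r,m_6), S(g_1,m_7), S(g_2,m_7), S(g_3,m_7), S(g_4,m_7), S(r,m_7), S(m_6,m_7)) all reduce to 0 modulo the current basis, so we have a Gröbner basis.
Inter-reduce: drop elements whose leading term is divisible by another's, tail-reduce, and make monic.
Reduced Gröbner basis: {b² + 6c + 20, bc + 1, c² - ⅙b + 10/3c, a}.
The reduced Gröbner basis of I + (p) is {b² + 6c + 20, bc + 1, c² - ⅙b + 10/3c, a} ≠ {1}, a proper ideal, so the enlarged system stays consistent: p is independent of I, with normal form ½b² - 47/84a + 3c + 10.

The remainder on division by a Gröbner basis is unique — it is the normal form.

-a² + ½b² + 4ac + 3c + 10 is independent of I; its normal form modulo I is ½b² - 47/84a + 3c + 10.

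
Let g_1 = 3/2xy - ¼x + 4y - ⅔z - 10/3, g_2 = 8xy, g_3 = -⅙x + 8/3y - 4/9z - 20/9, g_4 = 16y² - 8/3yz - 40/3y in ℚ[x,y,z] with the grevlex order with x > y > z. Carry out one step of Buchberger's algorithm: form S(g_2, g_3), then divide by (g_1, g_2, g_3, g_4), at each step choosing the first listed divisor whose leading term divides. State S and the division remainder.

S(g_2, g_3) = 16y² - 8/3yz - 40/3y; remainder on division = 0.

lcm(LM(g_2), LM(g_3)) = xy.
S = (lcm/LT(g_2))·g_2 − (lcm/LT(g_3))·g_3 = 16y² - 8/3yz - 40/3y.
Reduce S modulo (g_1, g_2, g_3, g_4) in that order:
  leading term y²: subtract (1)·g_4 from 16y² - 8/3yz - 40/3y → 0
The remainder is 0, so this S-polynomial contributes no new basis element.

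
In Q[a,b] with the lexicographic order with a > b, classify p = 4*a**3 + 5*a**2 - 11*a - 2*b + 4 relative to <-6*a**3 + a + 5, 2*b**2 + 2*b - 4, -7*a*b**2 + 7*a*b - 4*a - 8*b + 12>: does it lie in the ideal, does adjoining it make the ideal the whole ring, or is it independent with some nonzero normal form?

4*a**3 + 5*a**2 - 11*a - 2*b + 4 lies in I (it reduces to 0).

First compute the reduced Gröbner basis of I by Buchberger's algorithm.
f_1 = -6*a**3 + a + 5, LT = a**3.
f_2 = 2*b**2 + 2*b - 4, LT = b**2.
f_3 = -7*a*b**2 + 7*a*b - 4*a - 8*b + 12, LT = a*b**2.

S(f_1,f_3): lcm = a**3*b**2. S = a**3*b - 4/7*a**3 - 8/7*a**2*b + 12/7*a**2 - 1/6*a*b**2 - 5/6*b**2.
  reduce S modulo (f_1, f_2, f_3):
  remainder -8/7*a**2*b + 12/7*a**2 + 1/3*a*b - 3/7*a + 5/3*b - 15/7 ≠ 0; add h_4 = -8/7*a**2*b + 12/7*a**2 + 1/3*a*b - 3/7*a + 5/3*b - 15/7 to the basis.

S(f_2,f_3): lcm = a*b**2. S = 2*a*b - 18/7*a - 8/7*b + 12/7.
  reduce S modulo (f_1, f_2, f_3, h_4):
  remainder 2*a*b - 18/7*a - 8/7*b + 12/7 ≠ 0; add h_5 = 2*a*b - 18/7*a - 8/7*b + 12/7 to the basis.

S(f_1,h_4): lcm = a**3*b. S = 3/2*a**3 + 7/24*a**2*b - 3/8*a**2 + 31/24*a*b - 15/8*a - 5/6*b.
  reduce S modulo (f_1, f_2, f_3, h_4, h_5):
  remainder 1/16*a**2 + 1/28*a + 509/1344*b - 641/1344 ≠ 0; add h_6 = 1/16*a**2 + 1/28*a + 509/1344*b - 641/1344 to the basis.

S(f_2,h_4): lcm = a**2*b**2. S = 5/2*a**2*b - 2*a**2 + 7/24*a*b**2 - 3/8*a*b + 35/24*b**2 - 15/8*b.
  reduce S modulo (f_1, f_2, f_3, h_4, h_5, h_6):
  remainder -107/84*a - 1723/168*b + 1937/168 ≠ 0; add h_7 = -107/84*a - 1723/168*b + 1937/168 to the basis.

S(f_2,h_5): lcm = a*b**2. S = 16/7*a*b - 2*a + 4/7*b**2 - 6/7*b.
  reduce S modulo (f_1, f_2, f_3, h_4, h_5, h_6, h_7):
  remainder -5753/749*b + 5753/749 ≠ 0; add h_8 = -5753/749*b + 5753/749 to the basis.

The other S-polynomials (S(f_1,f_2), S(f_3,h_4), S(f_1,h_5), S(f_3,h_5), S(h_4,h_5), S(f_1,h_6), S(f_2,h_6), S(f_3,h_6), S(h_4,h_6), S(h_5,h_6), S(f_1,h_7), S(f_2,h_7), S(f_3,h_7), S(h_4,h_7), S(h_5,h_7), S(h_6,h_7), S(f_1,h_8), S(f_2,h_8), S(f_3,h_8), S(h_4,h_8), S(h_5,h_8), S(h_6,h_8), S(h_7,h_8)) all reduce to 0 modulo the current basis, so we have a Gröbner basis.
Inter-reduce: drop elements whose leading term is divisible by another's, tail-reduce, and make monic.
Reduced Gröbner basis: {a - 1, b - 1}.
Label its elements g_1 = a - 1, g_2 = b - 1.

Reduce p = 4*a**3 + 5*a**2 - 11*a - 2*b + 4 modulo G:
  leading term a**3: subtract (4*a**2)·g_1 from 4*a**3 + 5*a**2 - 11*a - 2*b + 4 → 9*a**2 - 11*a - 2*b + 4
  leading term a**2: subtract (9*a)·g_1 from 9*a**2 - 11*a - 2*b + 4 → -2*a - 2*b + 4
  leading term a: subtract (-2)·g_1 from -2*a - 2*b + 4 → -2*b + 2
  leading term b: subtract (-2)·g_2 from -2*b + 2 → 0
  normal form = 0.
Since the normal form is 0, p ∈ I.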